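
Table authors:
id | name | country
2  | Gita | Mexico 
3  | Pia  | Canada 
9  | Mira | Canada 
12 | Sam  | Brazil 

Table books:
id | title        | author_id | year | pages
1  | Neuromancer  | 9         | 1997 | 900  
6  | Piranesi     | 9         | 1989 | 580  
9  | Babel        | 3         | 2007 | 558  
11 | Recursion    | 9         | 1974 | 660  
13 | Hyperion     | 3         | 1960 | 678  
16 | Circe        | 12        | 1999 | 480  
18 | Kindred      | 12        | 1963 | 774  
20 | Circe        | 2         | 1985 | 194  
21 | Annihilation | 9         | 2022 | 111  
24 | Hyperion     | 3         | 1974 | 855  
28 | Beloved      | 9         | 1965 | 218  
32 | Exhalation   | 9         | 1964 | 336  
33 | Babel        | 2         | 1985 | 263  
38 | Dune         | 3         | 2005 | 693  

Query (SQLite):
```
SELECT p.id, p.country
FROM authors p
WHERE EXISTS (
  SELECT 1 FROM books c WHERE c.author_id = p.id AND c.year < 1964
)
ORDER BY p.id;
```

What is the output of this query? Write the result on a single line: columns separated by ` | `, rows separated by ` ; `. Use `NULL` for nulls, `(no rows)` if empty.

For each authors row, check whether any books with matching author_id has year < 1964.
Keep rows where that is true.

3 | Canada ; 12 | Brazil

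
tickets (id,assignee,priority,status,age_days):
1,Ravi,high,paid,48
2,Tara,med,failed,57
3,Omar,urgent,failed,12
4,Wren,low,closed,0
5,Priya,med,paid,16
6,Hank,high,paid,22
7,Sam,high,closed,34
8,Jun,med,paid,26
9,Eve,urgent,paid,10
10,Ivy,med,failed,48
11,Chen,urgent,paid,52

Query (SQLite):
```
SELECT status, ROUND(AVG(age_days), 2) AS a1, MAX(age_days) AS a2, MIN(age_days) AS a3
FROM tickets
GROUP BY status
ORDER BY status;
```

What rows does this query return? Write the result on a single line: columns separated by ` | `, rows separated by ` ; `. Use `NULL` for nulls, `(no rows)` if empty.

Group tickets by status.
Per group compute: ROUND(AVG(age_days), 2), MAX(age_days), MIN(age_days).
  closed: ids {4, 7} → ROUND(AVG(age_days), 2)=17, MAX(age_days)=34, MIN(age_days)=0
  failed: ids {2, 3, 10} → ROUND(AVG(age_days), 2)=39, MAX(age_days)=57, MIN(age_days)=12
  paid: ids {1, 5, 6, 8, 9, 11} → ROUND(AVG(age_days), 2)=29, MAX(age_days)=52, MIN(age_days)=10

closed | 17 | 34 | 0 ; failed | 39 | 57 | 12 ; paid | 29 | 52 | 10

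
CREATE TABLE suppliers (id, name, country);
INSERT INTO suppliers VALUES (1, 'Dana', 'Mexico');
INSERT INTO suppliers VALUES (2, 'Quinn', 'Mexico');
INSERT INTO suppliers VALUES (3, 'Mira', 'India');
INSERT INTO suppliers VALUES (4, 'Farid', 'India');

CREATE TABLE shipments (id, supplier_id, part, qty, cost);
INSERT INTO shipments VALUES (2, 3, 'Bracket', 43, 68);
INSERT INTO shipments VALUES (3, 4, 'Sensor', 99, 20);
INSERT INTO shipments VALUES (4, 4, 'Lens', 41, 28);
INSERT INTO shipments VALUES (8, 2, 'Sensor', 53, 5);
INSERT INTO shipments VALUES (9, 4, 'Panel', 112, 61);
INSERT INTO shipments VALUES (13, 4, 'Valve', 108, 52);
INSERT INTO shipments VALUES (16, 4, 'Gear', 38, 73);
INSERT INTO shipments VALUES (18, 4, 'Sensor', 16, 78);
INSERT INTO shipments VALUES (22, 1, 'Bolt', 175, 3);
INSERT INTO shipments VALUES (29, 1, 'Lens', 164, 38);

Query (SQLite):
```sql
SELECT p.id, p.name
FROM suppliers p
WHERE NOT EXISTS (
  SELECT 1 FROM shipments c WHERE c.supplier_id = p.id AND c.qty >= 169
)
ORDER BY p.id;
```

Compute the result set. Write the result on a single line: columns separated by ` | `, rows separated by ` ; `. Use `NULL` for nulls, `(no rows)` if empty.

2 | Quinn ; 3 | Mira ; 4 | Farid

For each suppliers row, check whether any shipments with matching supplier_id has qty >= 169.
Keep rows where that is false.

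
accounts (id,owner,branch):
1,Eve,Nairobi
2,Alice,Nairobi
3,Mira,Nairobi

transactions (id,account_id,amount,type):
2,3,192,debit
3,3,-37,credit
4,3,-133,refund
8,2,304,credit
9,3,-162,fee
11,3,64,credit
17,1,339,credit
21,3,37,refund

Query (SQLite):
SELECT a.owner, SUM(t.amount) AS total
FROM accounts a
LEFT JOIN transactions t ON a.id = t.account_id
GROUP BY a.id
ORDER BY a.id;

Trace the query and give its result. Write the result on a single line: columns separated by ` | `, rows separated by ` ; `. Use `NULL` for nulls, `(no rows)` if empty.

Eve | 339 ; Alice | 304 ; Mira | -39

LEFT JOIN keeps every accounts row; unmatched ones get NULL for transactions columns.
Group by accounts.id and compute SUM(t.amount). SUM over an all-NULL group is NULL.
  1: ids {17} → SUM(t.amount)=339
  2: ids {8} → SUM(t.amount)=304
  3: ids {2, 3, 4, 9, 11, 21} → SUM(t.amount)=-39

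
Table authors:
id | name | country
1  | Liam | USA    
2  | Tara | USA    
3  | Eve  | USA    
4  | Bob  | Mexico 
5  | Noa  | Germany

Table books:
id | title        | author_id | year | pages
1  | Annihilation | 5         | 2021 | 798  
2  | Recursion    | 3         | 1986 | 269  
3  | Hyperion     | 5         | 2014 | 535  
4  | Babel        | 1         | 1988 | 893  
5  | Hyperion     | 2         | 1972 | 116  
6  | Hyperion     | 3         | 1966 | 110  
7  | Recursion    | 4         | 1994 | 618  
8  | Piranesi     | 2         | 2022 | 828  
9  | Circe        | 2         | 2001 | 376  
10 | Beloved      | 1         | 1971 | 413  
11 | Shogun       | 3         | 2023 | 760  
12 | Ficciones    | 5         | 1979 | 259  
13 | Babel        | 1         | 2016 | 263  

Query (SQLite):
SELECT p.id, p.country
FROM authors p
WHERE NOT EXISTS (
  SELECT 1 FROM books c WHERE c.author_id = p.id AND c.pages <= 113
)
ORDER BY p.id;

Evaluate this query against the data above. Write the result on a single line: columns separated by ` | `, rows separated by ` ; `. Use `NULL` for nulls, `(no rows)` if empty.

For each authors row, check whether any books with matching author_id has pages <= 113.
Keep rows where that is false.

1 | USA ; 2 | USA ; 4 | Mexico ; 5 | Germany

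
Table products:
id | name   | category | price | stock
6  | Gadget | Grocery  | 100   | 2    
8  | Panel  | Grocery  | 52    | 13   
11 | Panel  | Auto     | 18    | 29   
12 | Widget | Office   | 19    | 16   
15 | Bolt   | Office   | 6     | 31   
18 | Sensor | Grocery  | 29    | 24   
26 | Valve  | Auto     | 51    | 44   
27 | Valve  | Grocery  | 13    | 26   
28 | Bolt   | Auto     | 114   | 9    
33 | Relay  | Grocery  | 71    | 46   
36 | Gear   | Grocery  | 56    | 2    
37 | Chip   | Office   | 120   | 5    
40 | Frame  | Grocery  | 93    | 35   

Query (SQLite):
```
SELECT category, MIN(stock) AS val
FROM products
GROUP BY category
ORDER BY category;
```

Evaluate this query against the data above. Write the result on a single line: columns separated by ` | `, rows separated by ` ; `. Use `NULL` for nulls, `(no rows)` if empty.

Auto | 9 ; Grocery | 2 ; Office | 5

Partition products by category; compute MIN(stock) within each group.
  Auto: ids {11, 26, 28} → MIN(stock)=9
  Grocery: ids {6, 8, 18, 27, 33, 36, 40} → MIN(stock)=2
  Office: ids {12, 15, 37} → MIN(stock)=5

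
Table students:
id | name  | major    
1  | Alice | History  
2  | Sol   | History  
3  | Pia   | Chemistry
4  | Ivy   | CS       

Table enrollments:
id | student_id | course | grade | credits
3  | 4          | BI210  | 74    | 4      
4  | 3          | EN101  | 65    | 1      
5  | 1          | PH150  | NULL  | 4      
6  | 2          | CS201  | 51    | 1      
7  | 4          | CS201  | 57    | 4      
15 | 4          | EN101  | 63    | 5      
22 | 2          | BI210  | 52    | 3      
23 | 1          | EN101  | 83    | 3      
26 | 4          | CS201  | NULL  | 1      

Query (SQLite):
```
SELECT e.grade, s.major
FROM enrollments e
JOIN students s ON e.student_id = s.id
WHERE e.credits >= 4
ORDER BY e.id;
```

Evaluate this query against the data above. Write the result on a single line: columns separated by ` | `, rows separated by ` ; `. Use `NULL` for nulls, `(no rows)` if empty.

74 | CS ; NULL | History ; 57 | CS ; 63 | CS

Each enrollments row matches the students row where student_id = students.id.
Then keep rows with e.credits >= 4.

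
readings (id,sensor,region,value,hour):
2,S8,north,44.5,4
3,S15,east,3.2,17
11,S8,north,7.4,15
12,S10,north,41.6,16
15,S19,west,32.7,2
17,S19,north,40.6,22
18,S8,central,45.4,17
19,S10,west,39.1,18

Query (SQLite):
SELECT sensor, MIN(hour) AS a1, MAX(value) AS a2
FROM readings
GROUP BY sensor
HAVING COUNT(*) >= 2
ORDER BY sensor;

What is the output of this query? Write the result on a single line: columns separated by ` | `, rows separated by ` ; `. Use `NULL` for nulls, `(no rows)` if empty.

S10 | 16 | 41.6 ; S19 | 2 | 40.6 ; S8 | 4 | 45.4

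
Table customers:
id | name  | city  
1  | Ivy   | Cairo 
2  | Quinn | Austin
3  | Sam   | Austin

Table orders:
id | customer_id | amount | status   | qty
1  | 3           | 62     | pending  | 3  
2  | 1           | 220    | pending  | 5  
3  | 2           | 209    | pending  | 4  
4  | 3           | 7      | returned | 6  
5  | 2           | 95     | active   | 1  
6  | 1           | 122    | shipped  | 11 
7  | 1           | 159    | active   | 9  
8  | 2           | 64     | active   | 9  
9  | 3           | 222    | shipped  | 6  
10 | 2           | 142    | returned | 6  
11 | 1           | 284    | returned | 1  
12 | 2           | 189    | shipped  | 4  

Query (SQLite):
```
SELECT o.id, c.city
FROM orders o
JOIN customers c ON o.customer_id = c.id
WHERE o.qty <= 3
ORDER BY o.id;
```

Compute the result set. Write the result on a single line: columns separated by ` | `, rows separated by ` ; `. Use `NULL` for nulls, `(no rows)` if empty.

1 | Austin ; 5 | Austin ; 11 | Cairo

Each orders row matches the customers row where customer_id = customers.id.
Then keep rows with o.qty <= 3.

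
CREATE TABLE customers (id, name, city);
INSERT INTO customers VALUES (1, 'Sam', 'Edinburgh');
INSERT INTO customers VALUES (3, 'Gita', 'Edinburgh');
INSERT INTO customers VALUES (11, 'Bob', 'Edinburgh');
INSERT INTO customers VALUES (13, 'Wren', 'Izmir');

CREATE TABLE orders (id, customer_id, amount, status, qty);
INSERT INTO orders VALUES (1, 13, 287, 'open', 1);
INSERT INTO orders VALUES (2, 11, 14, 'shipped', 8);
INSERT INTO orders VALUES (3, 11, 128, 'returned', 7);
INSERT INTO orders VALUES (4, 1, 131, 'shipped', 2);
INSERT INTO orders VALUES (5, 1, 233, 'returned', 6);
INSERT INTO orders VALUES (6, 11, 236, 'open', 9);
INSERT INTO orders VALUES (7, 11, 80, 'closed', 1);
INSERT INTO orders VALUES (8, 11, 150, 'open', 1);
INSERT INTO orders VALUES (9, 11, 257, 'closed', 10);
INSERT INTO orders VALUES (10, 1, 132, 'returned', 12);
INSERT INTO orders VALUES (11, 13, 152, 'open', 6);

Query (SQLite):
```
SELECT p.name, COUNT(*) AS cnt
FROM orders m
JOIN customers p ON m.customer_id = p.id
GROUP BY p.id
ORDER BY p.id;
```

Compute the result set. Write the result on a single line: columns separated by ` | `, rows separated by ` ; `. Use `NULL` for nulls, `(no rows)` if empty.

Sam | 3 ; Bob | 6 ; Wren | 2

Join each orders row to its customers via customer_id.
Group joined rows by customers.id; compute COUNT(*) per group.
  1: ids {4, 5, 10} → COUNT(*)=3
  11: ids {2, 3, 6, 7, 8, 9} → COUNT(*)=6
  13: ids {1, 11} → COUNT(*)=2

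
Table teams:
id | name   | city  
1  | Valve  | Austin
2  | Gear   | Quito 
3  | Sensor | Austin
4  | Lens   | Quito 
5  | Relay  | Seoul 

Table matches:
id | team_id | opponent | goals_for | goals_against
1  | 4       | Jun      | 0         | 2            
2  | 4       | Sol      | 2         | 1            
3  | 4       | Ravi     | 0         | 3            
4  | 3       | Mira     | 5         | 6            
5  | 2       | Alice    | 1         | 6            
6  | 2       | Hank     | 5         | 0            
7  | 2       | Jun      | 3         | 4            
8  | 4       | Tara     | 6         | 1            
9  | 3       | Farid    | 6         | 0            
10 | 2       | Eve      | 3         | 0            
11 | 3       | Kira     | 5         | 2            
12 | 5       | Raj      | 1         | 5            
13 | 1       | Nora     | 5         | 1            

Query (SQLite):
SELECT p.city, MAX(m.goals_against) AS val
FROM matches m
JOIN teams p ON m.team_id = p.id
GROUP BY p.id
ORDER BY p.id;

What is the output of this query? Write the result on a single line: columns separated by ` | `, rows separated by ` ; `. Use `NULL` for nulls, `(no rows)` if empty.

Austin | 1 ; Quito | 6 ; Austin | 6 ; Quito | 3 ; Seoul | 5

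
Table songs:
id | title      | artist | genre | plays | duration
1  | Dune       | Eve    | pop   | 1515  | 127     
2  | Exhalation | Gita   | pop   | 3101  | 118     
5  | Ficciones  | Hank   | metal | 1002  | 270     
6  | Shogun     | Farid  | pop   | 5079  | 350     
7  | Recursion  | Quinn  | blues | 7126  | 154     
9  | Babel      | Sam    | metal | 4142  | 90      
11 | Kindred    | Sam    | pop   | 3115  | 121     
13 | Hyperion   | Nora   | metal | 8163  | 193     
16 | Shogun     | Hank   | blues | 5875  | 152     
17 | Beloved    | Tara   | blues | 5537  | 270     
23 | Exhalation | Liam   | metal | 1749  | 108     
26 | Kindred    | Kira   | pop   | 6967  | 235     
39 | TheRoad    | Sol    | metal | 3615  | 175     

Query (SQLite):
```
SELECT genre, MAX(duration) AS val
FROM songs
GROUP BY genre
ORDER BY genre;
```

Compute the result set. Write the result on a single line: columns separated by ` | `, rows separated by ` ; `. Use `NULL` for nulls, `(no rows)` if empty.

Partition songs by genre; compute MAX(duration) within each group.
  blues: ids {7, 16, 17} → MAX(duration)=270
  metal: ids {5, 9, 13, 23, 39} → MAX(duration)=270
  pop: ids {1, 2, 6, 11, 26} → MAX(duration)=350

blues | 270 ; metal | 270 ; pop | 350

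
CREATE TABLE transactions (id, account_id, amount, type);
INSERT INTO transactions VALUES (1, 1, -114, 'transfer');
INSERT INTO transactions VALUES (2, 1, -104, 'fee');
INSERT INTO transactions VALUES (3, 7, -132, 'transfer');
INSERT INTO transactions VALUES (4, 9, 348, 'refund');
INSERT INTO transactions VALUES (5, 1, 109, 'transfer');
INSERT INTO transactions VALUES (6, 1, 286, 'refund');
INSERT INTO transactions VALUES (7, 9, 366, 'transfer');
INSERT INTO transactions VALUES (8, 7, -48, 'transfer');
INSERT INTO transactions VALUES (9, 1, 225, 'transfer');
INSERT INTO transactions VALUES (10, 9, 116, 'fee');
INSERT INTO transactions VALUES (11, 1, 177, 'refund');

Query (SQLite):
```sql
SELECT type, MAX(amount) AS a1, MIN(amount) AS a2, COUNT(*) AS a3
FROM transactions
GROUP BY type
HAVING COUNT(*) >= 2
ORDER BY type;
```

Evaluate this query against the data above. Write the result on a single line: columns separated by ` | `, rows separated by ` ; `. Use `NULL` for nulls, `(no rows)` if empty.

fee | 116 | -104 | 2 ; refund | 348 | 177 | 3 ; transfer | 366 | -132 | 6

Group transactions by type.
Per group compute: MAX(amount), MIN(amount), COUNT(*).
HAVING: drop groups with fewer than 2 rows.
  fee: ids {2, 10} → MAX(amount)=116, MIN(amount)=-104, COUNT(*)=2
  refund: ids {4, 6, 11} → MAX(amount)=348, MIN(amount)=177, COUNT(*)=3
  transfer: ids {1, 3, 5, 7, 8, 9} → MAX(amount)=366, MIN(amount)=-132, COUNT(*)=6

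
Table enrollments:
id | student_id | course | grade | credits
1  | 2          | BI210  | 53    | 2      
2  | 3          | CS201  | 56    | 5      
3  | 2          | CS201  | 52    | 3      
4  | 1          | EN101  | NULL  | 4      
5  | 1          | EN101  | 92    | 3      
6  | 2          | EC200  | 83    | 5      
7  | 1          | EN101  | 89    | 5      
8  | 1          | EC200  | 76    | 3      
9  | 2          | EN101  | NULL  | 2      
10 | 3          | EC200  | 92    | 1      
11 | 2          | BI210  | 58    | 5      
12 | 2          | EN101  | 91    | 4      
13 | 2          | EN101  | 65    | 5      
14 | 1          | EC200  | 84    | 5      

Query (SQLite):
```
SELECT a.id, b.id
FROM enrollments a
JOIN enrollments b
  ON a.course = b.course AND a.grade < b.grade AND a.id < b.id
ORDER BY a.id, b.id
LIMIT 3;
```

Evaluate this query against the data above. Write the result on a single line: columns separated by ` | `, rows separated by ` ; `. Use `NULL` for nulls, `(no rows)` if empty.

Pairs (a,b) with same course, a.grade < b.grade, a.id < b.id.
course groups: BI210:{1,11} CS201:{2,3} EC200:{6,8,10,14} EN101:{4,5,7,9,12,13}
Ordered by (a.id, b.id); first 3.

1 | 11 ; 6 | 10 ; 6 | 14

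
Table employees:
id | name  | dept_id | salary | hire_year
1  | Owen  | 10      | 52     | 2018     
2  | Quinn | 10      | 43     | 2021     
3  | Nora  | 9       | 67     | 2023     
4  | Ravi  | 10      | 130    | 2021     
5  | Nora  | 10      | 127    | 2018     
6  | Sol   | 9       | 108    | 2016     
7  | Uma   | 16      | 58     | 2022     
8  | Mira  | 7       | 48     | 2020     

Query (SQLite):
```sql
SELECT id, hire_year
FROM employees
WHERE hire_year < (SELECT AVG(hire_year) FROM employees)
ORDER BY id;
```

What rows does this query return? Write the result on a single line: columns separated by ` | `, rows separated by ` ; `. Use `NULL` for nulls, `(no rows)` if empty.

Scalar subquery: AVG(hire_year) over all employees rows = 2019.875.
Keep rows where hire_year < that value.

1 | 2018 ; 5 | 2018 ; 6 | 2016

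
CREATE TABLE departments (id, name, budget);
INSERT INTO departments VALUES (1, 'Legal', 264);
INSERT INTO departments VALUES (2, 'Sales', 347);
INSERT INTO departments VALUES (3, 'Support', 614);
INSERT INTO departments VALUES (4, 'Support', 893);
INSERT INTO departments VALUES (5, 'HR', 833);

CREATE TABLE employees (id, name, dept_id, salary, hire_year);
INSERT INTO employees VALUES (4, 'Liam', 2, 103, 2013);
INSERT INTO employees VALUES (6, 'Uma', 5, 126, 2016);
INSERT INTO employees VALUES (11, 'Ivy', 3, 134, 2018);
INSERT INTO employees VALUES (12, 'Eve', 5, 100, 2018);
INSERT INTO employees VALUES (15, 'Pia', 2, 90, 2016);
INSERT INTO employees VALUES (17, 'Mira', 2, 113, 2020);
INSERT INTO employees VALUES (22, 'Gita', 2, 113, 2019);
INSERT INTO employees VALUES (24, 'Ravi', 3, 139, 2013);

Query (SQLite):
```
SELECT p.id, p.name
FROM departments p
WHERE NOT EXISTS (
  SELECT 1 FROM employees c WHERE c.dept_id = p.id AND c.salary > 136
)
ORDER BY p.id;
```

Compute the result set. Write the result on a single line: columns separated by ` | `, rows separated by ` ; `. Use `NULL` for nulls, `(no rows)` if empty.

1 | Legal ; 2 | Sales ; 4 | Support ; 5 | HR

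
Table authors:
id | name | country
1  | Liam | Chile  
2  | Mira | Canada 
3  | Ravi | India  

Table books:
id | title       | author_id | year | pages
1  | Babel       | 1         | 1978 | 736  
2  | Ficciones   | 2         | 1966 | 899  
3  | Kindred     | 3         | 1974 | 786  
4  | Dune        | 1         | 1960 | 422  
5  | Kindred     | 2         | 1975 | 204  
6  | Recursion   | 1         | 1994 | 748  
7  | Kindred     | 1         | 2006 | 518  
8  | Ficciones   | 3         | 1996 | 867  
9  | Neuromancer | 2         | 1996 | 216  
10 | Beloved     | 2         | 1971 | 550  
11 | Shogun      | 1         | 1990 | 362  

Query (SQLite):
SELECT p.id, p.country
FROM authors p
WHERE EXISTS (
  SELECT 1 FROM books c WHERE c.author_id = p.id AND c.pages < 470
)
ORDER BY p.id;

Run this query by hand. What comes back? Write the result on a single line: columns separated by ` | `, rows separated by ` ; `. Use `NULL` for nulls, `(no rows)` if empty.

1 | Chile ; 2 | Canada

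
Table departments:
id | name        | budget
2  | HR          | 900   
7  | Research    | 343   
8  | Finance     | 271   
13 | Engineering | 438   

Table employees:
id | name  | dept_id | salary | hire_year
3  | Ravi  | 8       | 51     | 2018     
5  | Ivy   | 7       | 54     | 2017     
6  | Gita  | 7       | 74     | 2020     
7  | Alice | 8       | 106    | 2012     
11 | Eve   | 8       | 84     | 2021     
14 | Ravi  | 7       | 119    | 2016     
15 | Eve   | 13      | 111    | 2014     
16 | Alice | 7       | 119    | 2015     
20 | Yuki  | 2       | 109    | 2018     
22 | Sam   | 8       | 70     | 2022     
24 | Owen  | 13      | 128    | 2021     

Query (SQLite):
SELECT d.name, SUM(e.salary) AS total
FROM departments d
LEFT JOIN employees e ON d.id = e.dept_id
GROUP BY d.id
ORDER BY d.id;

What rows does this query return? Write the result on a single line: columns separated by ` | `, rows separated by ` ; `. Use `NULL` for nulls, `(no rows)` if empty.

LEFT JOIN keeps every departments row; unmatched ones get NULL for employees columns.
Group by departments.id and compute SUM(e.salary). SUM over an all-NULL group is NULL.
  2: ids {20} → SUM(e.salary)=109
  7: ids {5, 6, 14, 16} → SUM(e.salary)=366
  8: ids {3, 7, 11, 22} → SUM(e.salary)=311
  13: ids {15, 24} → SUM(e.salary)=239

HR | 109 ; Research | 366 ; Finance | 311 ; Engineering | 239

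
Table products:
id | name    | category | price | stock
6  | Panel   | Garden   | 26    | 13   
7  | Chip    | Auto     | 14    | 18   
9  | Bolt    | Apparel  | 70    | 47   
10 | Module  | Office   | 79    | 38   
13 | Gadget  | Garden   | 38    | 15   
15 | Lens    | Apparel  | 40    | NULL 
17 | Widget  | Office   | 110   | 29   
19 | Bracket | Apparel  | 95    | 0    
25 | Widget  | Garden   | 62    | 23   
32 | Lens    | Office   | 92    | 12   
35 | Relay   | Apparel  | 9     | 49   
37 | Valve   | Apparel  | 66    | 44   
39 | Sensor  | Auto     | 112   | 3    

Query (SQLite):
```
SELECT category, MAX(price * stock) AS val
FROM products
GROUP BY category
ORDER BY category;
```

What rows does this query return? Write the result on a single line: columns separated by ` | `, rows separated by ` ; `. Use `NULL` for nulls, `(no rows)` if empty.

Apparel | 3290 ; Auto | 336 ; Garden | 1426 ; Office | 3190

For each row compute price * stock.
Group by category; take MAX of the expression per group.
  Apparel: ids {9, 15, 19, 35, 37} → MAX(price * stock)=3290
  Auto: ids {7, 39} → MAX(price * stock)=336
  Garden: ids {6, 13, 25} → MAX(price * stock)=1426
  Office: ids {10, 17, 32} → MAX(price * stock)=3190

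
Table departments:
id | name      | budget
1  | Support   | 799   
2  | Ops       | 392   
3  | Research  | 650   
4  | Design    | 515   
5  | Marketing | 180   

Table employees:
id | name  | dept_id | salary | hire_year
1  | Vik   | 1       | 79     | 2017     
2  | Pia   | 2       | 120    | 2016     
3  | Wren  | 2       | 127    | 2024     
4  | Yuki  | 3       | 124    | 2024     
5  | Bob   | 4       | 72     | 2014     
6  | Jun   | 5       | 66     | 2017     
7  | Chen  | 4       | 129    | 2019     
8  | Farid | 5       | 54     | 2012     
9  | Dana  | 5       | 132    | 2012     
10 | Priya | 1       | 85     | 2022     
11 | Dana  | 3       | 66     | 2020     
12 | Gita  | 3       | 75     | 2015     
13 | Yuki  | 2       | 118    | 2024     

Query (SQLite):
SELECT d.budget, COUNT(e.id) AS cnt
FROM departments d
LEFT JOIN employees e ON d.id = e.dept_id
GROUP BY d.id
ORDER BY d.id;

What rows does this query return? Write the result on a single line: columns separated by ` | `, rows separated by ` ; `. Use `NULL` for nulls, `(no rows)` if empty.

799 | 2 ; 392 | 3 ; 650 | 3 ; 515 | 2 ; 180 | 3

LEFT JOIN keeps every departments row; unmatched ones get NULL for employees columns.
Group by departments.id and compute COUNT(e.id). COUNT(col) of an all-NULL group is 0.
  1: ids {1, 10} → COUNT(e.id)=2
  2: ids {2, 3, 13} → COUNT(e.id)=3
  3: ids {4, 11, 12} → COUNT(e.id)=3
  4: ids {5, 7} → COUNT(e.id)=2
  5: ids {6, 8, 9} → COUNT(e.id)=3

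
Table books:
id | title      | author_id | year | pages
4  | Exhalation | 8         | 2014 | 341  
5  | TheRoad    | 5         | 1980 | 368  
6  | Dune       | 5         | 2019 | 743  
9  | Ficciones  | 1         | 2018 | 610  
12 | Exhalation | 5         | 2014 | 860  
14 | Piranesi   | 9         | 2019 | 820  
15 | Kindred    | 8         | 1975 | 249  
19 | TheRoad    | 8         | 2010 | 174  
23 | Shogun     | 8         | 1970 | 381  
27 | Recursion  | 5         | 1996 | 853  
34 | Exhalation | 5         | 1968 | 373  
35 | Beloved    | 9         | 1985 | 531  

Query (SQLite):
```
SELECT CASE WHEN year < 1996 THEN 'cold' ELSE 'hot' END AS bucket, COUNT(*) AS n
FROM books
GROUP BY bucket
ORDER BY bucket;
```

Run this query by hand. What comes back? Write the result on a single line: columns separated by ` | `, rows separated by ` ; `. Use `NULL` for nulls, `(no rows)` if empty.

cold | 5 ; hot | 7

Bucket rows by year < 1996 → 'cold' else 'hot'; count each bucket.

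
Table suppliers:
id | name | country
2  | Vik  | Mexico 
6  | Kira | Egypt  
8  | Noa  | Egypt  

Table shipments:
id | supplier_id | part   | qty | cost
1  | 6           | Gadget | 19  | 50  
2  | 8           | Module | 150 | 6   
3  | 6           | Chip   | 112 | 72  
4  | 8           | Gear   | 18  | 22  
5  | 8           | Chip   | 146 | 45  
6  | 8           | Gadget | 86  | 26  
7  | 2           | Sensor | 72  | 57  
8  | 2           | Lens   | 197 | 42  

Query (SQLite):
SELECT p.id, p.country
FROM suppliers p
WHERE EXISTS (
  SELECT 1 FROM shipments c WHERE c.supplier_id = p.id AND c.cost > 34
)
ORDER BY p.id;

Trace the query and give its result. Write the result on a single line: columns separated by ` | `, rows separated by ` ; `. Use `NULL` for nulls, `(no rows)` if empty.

2 | Mexico ; 6 | Egypt ; 8 | Egypt

For each suppliers row, check whether any shipments with matching supplier_id has cost > 34.
Keep rows where that is true.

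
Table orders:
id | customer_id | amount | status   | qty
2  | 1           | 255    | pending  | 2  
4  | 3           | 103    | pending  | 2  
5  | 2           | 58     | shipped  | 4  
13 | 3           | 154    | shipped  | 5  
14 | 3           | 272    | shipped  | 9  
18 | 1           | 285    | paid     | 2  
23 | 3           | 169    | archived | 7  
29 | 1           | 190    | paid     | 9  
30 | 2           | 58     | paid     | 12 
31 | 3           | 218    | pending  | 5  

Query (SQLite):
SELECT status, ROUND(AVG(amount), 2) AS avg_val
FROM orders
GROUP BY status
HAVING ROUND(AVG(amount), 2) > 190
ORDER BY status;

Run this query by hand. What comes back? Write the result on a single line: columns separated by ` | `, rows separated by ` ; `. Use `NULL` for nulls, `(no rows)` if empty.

Partition orders by status; compute ROUND(AVG(amount), 2) within each group.
HAVING: keep groups where ROUND(AVG(amount), 2) > 190.
  archived: ids {23} → ROUND(AVG(amount), 2)=169
  paid: ids {18, 29, 30} → ROUND(AVG(amount), 2)=177.67
  pending: ids {2, 4, 31} → ROUND(AVG(amount), 2)=192
  shipped: ids {5, 13, 14} → ROUND(AVG(amount), 2)=161.33

pending | 192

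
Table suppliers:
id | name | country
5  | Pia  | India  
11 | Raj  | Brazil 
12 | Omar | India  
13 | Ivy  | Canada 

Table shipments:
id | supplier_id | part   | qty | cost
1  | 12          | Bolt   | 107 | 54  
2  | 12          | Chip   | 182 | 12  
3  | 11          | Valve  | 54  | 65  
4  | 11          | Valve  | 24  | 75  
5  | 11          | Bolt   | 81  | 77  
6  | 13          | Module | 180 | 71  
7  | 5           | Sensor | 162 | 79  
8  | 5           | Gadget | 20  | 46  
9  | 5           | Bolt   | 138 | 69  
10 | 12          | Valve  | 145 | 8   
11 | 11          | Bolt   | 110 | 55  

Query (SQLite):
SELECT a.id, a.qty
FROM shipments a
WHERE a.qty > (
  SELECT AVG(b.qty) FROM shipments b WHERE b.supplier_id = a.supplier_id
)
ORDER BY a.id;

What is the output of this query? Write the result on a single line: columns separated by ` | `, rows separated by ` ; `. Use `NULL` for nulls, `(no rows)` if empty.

2 | 182 ; 5 | 81 ; 7 | 162 ; 9 | 138 ; 10 | 145 ; 11 | 110

For each shipments row a, compute AVG(qty) over rows sharing a.supplier_id.
Keep row a if a.qty > that per-group AVG.
  supplier_id=5: AVG(qty) = 106.666667
  supplier_id=11: AVG(qty) = 67.25
  supplier_id=12: AVG(qty) = 144.666667
  supplier_id=13: AVG(qty) = 180.0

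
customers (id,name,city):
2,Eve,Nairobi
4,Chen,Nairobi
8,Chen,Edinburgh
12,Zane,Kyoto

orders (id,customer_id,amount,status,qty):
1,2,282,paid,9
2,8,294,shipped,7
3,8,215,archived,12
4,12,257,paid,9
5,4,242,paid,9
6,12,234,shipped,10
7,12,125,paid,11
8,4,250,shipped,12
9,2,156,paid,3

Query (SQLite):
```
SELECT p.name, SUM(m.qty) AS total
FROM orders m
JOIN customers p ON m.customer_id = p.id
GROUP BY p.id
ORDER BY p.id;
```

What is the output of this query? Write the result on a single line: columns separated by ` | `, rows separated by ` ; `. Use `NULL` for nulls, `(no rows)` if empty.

Join each orders row to its customers via customer_id.
Group joined rows by customers.id; compute SUM(m.qty) per group.
  2: ids {1, 9} → SUM(m.qty)=12
  4: ids {5, 8} → SUM(m.qty)=21
  8: ids {2, 3} → SUM(m.qty)=19
  12: ids {4, 6, 7} → SUM(m.qty)=30

Eve | 12 ; Chen | 21 ; Chen | 19 ; Zane | 30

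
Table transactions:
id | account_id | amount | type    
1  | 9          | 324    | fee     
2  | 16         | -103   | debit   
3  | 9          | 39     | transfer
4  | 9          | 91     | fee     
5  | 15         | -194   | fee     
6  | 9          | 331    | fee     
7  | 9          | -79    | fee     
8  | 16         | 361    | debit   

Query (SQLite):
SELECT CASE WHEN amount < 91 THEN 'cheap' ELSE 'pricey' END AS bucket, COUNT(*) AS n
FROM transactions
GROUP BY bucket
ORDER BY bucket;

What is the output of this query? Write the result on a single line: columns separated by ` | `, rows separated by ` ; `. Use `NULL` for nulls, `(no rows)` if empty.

Bucket rows by amount < 91 → 'cheap' else 'pricey'; count each bucket.

cheap | 4 ; pricey | 4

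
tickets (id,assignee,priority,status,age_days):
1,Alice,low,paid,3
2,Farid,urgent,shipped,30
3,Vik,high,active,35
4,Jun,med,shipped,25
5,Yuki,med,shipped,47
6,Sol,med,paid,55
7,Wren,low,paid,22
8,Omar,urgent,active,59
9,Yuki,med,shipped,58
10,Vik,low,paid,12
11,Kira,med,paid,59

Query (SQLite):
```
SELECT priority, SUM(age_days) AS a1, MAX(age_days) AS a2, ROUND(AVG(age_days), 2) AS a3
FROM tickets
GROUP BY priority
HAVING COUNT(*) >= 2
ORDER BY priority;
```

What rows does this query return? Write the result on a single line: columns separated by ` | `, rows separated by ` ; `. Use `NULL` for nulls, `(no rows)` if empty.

low | 37 | 22 | 12.33 ; med | 244 | 59 | 48.8 ; urgent | 89 | 59 | 44.5

Group tickets by priority.
Per group compute: SUM(age_days), MAX(age_days), ROUND(AVG(age_days), 2).
HAVING: drop groups with fewer than 2 rows.
  high: ids {3} → SUM(age_days)=35, MAX(age_days)=35, ROUND(AVG(age_days), 2)=35
  low: ids {1, 7, 10} → SUM(age_days)=37, MAX(age_days)=22, ROUND(AVG(age_days), 2)=12.33
  med: ids {4, 5, 6, 9, 11} → SUM(age_days)=244, MAX(age_days)=59, ROUND(AVG(age_days), 2)=48.8
  urgent: ids {2, 8} → SUM(age_days)=89, MAX(age_days)=59, ROUND(AVG(age_days), 2)=44.5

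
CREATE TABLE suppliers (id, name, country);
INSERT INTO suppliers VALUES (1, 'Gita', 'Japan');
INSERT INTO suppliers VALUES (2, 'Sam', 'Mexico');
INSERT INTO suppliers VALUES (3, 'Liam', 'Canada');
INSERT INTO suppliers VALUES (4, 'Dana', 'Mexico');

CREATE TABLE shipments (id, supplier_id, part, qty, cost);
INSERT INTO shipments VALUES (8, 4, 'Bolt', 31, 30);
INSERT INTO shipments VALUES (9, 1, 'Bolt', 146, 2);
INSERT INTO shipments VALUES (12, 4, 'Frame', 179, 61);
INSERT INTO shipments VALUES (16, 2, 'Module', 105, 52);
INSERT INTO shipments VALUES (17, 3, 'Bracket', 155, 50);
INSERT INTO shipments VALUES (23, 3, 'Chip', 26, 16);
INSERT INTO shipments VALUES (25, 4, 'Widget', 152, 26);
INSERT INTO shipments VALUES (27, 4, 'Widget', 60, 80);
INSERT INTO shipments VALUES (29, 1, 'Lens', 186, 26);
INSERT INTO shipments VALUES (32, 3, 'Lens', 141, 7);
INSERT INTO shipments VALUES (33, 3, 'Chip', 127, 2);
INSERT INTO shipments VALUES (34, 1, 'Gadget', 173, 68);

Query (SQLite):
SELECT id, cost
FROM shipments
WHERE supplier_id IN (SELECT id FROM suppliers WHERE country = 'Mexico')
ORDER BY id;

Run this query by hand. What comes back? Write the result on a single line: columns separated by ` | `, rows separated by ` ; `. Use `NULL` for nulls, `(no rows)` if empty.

8 | 30 ; 12 | 61 ; 16 | 52 ; 25 | 26 ; 27 | 80

Inner query: suppliers.id where country = 'Mexico'.
Outer: keep shipments rows whose supplier_id is in that set.
Inner query → {2, 4}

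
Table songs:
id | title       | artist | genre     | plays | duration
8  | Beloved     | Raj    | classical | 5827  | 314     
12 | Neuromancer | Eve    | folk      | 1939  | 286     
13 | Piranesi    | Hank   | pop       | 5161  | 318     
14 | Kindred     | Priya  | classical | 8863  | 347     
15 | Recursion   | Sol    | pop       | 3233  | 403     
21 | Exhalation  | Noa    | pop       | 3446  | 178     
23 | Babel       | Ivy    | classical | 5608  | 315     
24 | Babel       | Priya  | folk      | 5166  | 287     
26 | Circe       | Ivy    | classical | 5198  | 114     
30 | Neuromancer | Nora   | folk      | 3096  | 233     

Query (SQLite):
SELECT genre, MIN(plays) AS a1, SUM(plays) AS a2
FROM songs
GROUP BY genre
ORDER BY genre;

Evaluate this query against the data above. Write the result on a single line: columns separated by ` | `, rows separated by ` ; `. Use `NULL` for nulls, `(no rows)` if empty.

Group songs by genre.
Per group compute: MIN(plays), SUM(plays).
  classical: ids {8, 14, 23, 26} → MIN(plays)=5198, SUM(plays)=25496
  folk: ids {12, 24, 30} → MIN(plays)=1939, SUM(plays)=10201
  pop: ids {13, 15, 21} → MIN(plays)=3233, SUM(plays)=11840

classical | 5198 | 25496 ; folk | 1939 | 10201 ; pop | 3233 | 11840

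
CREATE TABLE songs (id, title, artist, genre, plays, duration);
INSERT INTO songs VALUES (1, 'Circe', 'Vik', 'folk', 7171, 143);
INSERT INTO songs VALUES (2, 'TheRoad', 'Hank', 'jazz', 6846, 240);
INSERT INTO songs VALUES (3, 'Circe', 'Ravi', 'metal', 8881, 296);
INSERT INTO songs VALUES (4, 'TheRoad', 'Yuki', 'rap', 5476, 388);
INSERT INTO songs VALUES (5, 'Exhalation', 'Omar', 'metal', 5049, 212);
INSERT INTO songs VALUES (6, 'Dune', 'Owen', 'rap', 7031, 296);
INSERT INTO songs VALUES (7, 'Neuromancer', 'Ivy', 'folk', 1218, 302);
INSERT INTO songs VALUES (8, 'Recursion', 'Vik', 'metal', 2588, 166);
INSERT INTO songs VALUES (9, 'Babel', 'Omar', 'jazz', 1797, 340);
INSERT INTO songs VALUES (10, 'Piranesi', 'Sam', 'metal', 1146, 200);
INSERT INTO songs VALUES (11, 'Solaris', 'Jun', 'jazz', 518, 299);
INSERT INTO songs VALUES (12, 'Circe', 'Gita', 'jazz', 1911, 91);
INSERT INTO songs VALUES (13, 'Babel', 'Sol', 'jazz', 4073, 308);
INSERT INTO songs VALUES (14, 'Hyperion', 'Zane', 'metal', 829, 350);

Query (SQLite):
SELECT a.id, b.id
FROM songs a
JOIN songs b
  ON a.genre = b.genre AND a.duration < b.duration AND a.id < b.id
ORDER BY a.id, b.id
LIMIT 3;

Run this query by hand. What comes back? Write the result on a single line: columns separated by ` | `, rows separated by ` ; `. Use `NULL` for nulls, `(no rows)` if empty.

1 | 7 ; 2 | 9 ; 2 | 11

Pairs (a,b) with same genre, a.duration < b.duration, a.id < b.id.
genre groups: folk:{1,7} jazz:{2,9,11,12,13} metal:{3,5,8,10,14} rap:{4,6}
Ordered by (a.id, b.id); first 3.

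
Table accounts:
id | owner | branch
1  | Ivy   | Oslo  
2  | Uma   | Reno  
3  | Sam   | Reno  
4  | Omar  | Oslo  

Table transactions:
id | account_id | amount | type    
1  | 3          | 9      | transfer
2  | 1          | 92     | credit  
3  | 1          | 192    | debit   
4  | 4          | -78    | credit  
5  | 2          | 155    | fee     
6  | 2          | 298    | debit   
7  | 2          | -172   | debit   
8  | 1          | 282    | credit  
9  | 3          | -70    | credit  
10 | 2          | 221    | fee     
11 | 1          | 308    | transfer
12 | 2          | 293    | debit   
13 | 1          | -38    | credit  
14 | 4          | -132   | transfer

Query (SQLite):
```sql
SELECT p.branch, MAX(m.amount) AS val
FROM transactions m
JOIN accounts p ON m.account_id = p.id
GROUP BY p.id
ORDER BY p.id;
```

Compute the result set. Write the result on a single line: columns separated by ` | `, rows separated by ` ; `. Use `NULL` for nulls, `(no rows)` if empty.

Oslo | 308 ; Reno | 298 ; Reno | 9 ; Oslo | -78

Join each transactions row to its accounts via account_id.
Group joined rows by accounts.id; compute MAX(m.amount) per group.
  1: ids {2, 3, 8, 11, 13} → MAX(m.amount)=308
  2: ids {5, 6, 7, 10, 12} → MAX(m.amount)=298
  3: ids {1, 9} → MAX(m.amount)=9
  4: ids {4, 14} → MAX(m.amount)=-78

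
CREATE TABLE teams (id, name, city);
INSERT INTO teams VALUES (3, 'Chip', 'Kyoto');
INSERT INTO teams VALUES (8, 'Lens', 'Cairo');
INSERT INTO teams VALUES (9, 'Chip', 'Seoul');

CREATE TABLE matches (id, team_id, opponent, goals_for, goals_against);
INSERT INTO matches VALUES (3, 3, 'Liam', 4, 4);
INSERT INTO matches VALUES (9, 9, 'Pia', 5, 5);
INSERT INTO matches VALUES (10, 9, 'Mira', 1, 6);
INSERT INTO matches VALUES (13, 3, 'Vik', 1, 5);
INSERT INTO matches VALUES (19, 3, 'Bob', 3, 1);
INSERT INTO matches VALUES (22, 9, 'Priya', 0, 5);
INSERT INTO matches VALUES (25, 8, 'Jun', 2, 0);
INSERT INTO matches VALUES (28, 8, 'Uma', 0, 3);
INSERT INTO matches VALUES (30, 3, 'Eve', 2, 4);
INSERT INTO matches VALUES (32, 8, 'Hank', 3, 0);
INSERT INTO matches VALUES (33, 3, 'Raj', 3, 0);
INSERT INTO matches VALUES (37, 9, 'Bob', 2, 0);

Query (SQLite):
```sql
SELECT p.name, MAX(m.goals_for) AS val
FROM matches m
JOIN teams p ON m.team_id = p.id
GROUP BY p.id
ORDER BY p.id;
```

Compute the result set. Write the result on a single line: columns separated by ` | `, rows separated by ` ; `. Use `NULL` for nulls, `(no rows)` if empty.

Join each matches row to its teams via team_id.
Group joined rows by teams.id; compute MAX(m.goals_for) per group.
  3: ids {3, 13, 19, 30, 33} → MAX(m.goals_for)=4
  8: ids {25, 28, 32} → MAX(m.goals_for)=3
  9: ids {9, 10, 22, 37} → MAX(m.goals_for)=5

Chip | 4 ; Lens | 3 ; Chip | 5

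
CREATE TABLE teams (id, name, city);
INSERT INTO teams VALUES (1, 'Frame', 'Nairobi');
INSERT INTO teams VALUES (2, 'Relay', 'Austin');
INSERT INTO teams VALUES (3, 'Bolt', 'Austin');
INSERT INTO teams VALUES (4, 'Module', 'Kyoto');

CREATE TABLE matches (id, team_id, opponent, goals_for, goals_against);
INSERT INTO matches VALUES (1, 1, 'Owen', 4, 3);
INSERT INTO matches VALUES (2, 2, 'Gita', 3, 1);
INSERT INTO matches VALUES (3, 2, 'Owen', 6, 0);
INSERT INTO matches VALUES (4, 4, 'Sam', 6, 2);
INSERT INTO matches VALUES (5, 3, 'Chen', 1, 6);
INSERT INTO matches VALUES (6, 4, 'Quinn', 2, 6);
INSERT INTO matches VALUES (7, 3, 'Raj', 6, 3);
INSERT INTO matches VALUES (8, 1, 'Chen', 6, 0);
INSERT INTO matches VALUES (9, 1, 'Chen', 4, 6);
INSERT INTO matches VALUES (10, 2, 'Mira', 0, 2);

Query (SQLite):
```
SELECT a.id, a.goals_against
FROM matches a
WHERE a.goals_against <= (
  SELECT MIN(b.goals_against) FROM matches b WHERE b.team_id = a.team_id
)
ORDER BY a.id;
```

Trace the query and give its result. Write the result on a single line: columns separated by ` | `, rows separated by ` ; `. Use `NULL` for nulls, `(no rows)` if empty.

For each matches row a, compute MIN(goals_against) over rows sharing a.team_id.
Keep row a if a.goals_against <= that per-group MIN.
  team_id=1: MIN(goals_against) = 0
  team_id=2: MIN(goals_against) = 0
  team_id=3: MIN(goals_against) = 3
  team_id=4: MIN(goals_against) = 2

3 | 0 ; 4 | 2 ; 7 | 3 ; 8 | 0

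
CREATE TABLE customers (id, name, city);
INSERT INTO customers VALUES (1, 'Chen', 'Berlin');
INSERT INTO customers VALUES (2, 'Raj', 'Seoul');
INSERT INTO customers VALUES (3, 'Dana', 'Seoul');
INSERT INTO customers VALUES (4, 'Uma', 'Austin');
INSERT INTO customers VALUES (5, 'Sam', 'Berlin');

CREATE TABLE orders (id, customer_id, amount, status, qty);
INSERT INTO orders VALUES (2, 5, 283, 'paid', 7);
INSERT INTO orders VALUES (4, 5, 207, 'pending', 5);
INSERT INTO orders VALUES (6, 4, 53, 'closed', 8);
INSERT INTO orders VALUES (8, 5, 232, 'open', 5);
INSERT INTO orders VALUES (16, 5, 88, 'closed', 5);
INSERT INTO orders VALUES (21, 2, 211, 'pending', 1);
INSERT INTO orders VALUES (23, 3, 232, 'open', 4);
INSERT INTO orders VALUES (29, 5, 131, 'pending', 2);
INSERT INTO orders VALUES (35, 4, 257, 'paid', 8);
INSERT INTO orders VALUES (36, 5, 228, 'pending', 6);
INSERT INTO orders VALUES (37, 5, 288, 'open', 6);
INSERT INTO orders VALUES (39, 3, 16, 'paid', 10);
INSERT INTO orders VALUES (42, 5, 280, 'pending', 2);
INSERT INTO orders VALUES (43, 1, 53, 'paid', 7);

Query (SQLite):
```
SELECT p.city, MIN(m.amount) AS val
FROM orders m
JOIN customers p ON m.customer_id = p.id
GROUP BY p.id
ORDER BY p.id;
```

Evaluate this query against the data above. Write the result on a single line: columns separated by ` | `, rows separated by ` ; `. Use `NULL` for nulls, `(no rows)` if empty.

Berlin | 53 ; Seoul | 211 ; Seoul | 16 ; Austin | 53 ; Berlin | 88

Join each orders row to its customers via customer_id.
Group joined rows by customers.id; compute MIN(m.amount) per group.
  1: ids {43} → MIN(m.amount)=53
  2: ids {21} → MIN(m.amount)=211
  3: ids {23, 39} → MIN(m.amount)=16
  4: ids {6, 35} → MIN(m.amount)=53
  5: ids {2, 4, 8, 16, 29, 36, 37, 42} → MIN(m.amount)=88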